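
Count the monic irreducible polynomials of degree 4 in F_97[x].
There are 22129968 monic irreducible polynomials of degree 4 over F_97

Each element of F_{97^4} that lies in no proper subfield is a root of exactly one monic irreducible of degree 4 over F_97, and each such polynomial has 4 distinct roots in F_{97^4}. By Möbius inversion the count is N_97(4) = (1/4) Σ_{d|4} μ(4/d) · 97^d = (1/4)(μ(4)·97^1 + μ(2)·97^2 + μ(1)·97^4) = 88519872/4 = 22129968.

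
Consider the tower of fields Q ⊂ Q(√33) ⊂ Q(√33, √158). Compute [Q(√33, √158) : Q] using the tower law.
[Q(√33, √158) : Q] = 4

[Q(√33):Q] = 2 (min poly x^2 - 33, irreducible since 33 is squarefree > 1). For the top step, suppose √158 ∈ Q(√33), say √158 = c + d√33 with c, d ∈ Q. Squaring: 158 = c^2 + 33d^2 + 2cd√33. Since √33 ∉ Q this forces 2cd = 0. If d = 0 then √158 = c ∈ Q, contradicting 158 squarefree > 1. If c = 0 then 158 = 33d^2, so 33·158 = (33d)^2 is a perfect square in Q — but 33·158 = 5214 is not a perfect square (since 33 and 158 are distinct squarefree integers). Contradiction. Hence √158 ∉ Q(√33), so x^2 - 158 stays irreducible over Q(√33) and [Q(√33, √158) : Q(√33)] = 2. By the tower law, [Q(√33, √158) : Q] = 2 · 2 = 4.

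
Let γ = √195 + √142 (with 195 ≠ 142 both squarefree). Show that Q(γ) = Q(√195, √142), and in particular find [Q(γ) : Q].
[Q(γ) : Q] = 4 (equivalently, Q(γ) = Q(√195, √142))

Obviously Q(γ) ⊆ Q(√195, √142), and [Q(√195, √142):Q] = 4 (since 195, 142 are distinct squarefree integers > 1 with 27690 not a perfect square). To show equality we compute the minimal polynomial of γ. From γ = √195 + √142: γ^2 = 195 + 2√(27690) + 142 = 337 + 2√(27690), so γ^2 - 337 = 2√(27690); squaring, (γ^2 - 337)^2 = 4·27690, i.e. γ^4 - 674γ^2 + 113569 - 110760 = 0, i.e. γ^4 - 674γ^2 + 2809 = 0. So γ is a root of x^4 - 674x^2 + 2809. This polynomial is irreducible over Q: it has no rational root (each ±√195 ± √142 is irrational), and any factorization into two quadratics over Q would force √(27690) ∈ Q (pairing opposite roots) or √195, √142 ∈ Q (other pairings), all impossible. Hence [Q(γ):Q] = 4 = [Q(√195, √142):Q], so Q(γ) = Q(√195, √142).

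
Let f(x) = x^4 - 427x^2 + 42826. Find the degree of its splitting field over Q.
[K : Q] = 4

Solving the quadratic in x^2: x^2 = (427 ± √(427^2 - 4·42826))/2 = (427 ± √11025)/2 = (427 ± 105)/2, giving x^2 = 161 or x^2 = 266. So f(x) = (x^2 - 161)(x^2 - 266) and the roots of f are ±√161, ±√266. Hence the splitting field is K = Q(√161, √266). Since 161 and 266 are distinct squarefree integers > 1, their product 42826 is not a perfect square, so √266 ∉ Q(√161). By the tower law [K:Q] = [Q(√161,√266):Q(√161)] · [Q(√161):Q] = 2 · 2 = 4.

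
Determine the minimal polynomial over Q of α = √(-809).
m_α(x) = x^2 + 809

α satisfies α^2 + 809 = 0, so x^2 + 809 annihilates α. Since d = -809 is squarefree and ≠ 1, it is not a perfect square in Q, so x^2 + 809 has no rational root and is therefore irreducible over Q (a degree-2 polynomial over a field is irreducible iff it has no root). Hence m_α(x) = x^2 + 809.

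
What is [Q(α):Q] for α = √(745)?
[Q(α):Q] = 2

[Q(α):Q] equals the degree of the minimal polynomial of α. Here α^2 = 745 and x^2 - 745 is irreducible (d = 745 is squarefree, ≠ 1, hence not a square), so deg(m_α) = 2. Thus [Q(α):Q] = 2.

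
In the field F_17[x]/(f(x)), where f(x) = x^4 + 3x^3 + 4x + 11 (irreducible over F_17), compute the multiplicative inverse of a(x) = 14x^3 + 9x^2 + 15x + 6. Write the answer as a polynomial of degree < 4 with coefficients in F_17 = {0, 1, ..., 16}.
a(x)^(-1) ≡ x^3 + 11x^2 + 9x + 7 (mod f(x))

Since f is irreducible over F_17, F_17[x]/(f) is a field and a(x) ≠ 0 has an inverse. Apply the extended Euclidean algorithm to f(x) and a(x) in F_17[x]: f(x) = (11x + 15)·a(x) + (6x^2 + 2x + 6);  a(x) = (8x + 13)·(6x^2 + 2x + 6) + (9x + 13);  (6x^2 + 2x + 6) = (12x + 15)·(9x + 13) + (15). The last nonzero remainder is the constant 15 = gcd(f, a) in F_17. Back-substituting through the division chain expresses 15 = s(x)·a(x) + t(x)·f(x) with s(x) ≡ 15x^3 + 12x^2 + 16x + 3 (mod f), so (15x^3 + 12x^2 + 16x + 3)·a(x) ≡ 15 (mod f). Multiplying by 15^(-1) ≡ 8 in F_17 gives a(x)^(-1) ≡ 8·(15x^3 + 12x^2 + 16x + 3) ≡ x^3 + 11x^2 + 9x + 7 (mod f). Check: (14x^3 + 9x^2 + 15x + 6)·(x^3 + 11x^2 + 9x + 7) = 14x^6 + 10x^5 + 2x^4 + 10x^3 + 9x^2 + 6x + 8 ≡ 1 (mod x^4 + 3x^3 + 4x + 11).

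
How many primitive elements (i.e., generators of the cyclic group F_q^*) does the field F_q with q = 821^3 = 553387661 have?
There are φ(553387660) = 183859200 primitive elements

F_q^* is cyclic of order q - 1 = 553387660. A cyclic group of order m has exactly φ(m) generators. Here m = 553387660 = 2^2 · 5 · 7 · 41 · 229 · 421, so the number of primitive elements is φ(553387660) = 183859200.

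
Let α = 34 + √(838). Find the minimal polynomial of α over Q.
m_α(x) = x^2 - 68x + 318

From α - 34 = √(838), squaring gives (α - 34)^2 = 838, i.e. α^2 - 68α + 1156 = 838, so α^2 - 68α + 318 = 0. The discriminant of x^2 - 68x + 318 is (-68)^2 - 4·(318) = 4624 - 1272 = 3352, and 4·(838) is not a perfect square in Q since 838 is squarefree and ≠ 1. Hence x^2 - 68x + 318 is irreducible over Q and is the minimal polynomial of α.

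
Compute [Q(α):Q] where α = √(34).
[Q(α):Q] = 2

[Q(α):Q] equals the degree of the minimal polynomial of α. Here α^2 = 34 and x^2 - 34 is irreducible (d = 34 is squarefree, ≠ 1, hence not a square), so deg(m_α) = 2. Thus [Q(α):Q] = 2.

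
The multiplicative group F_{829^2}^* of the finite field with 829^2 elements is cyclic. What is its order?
|F_{829^2}^*| = 687240

F_{829^2} has 829^2 = 687241 elements; its multiplicative group consists of all nonzero elements, so |F_{829^2}^*| = 687241 - 1 = 687240. (It is cyclic since any finite subgroup of the multiplicative group of a field is cyclic.)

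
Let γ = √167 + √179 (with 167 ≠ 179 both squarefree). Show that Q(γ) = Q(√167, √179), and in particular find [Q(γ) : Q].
[Q(γ) : Q] = 4 (equivalently, Q(γ) = Q(√167, √179))

Obviously Q(γ) ⊆ Q(√167, √179), and [Q(√167, √179):Q] = 4 (since 167, 179 are distinct squarefree integers > 1 with 29893 not a perfect square). To show equality we compute the minimal polynomial of γ. From γ = √167 + √179: γ^2 = 167 + 2√(29893) + 179 = 346 + 2√(29893), so γ^2 - 346 = 2√(29893); squaring, (γ^2 - 346)^2 = 4·29893, i.e. γ^4 - 692γ^2 + 119716 - 119572 = 0, i.e. γ^4 - 692γ^2 + 144 = 0. So γ is a root of x^4 - 692x^2 + 144. This polynomial is irreducible over Q: it has no rational root (each ±√167 ± √179 is irrational), and any factorization into two quadratics over Q would force √(29893) ∈ Q (pairing opposite roots) or √167, √179 ∈ Q (other pairings), all impossible. Hence [Q(γ):Q] = 4 = [Q(√167, √179):Q], so Q(γ) = Q(√167, √179).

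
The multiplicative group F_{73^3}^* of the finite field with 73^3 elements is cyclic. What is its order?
|F_{73^3}^*| = 389016

F_{73^3} has 73^3 = 389017 elements; its multiplicative group consists of all nonzero elements, so |F_{73^3}^*| = 389017 - 1 = 389016. (It is cyclic since any finite subgroup of the multiplicative group of a field is cyclic.)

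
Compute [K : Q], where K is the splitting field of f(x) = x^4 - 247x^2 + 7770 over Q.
[K : Q] = 4

Solving the quadratic in x^2: x^2 = (247 ± √(247^2 - 4·7770))/2 = (247 ± √29929)/2 = (247 ± 173)/2, giving x^2 = 37 or x^2 = 210. So f(x) = (x^2 - 37)(x^2 - 210) and the roots of f are ±√37, ±√210. Hence the splitting field is K = Q(√37, √210). Since 37 and 210 are distinct squarefree integers > 1, their product 7770 is not a perfect square, so √210 ∉ Q(√37). By the tower law [K:Q] = [Q(√37,√210):Q(√37)] · [Q(√37):Q] = 2 · 2 = 4.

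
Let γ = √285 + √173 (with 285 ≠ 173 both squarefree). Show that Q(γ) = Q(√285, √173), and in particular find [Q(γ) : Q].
[Q(γ) : Q] = 4 (equivalently, Q(γ) = Q(√285, √173))

Obviously Q(γ) ⊆ Q(√285, √173), and [Q(√285, √173):Q] = 4 (since 285, 173 are distinct squarefree integers > 1 with 49305 not a perfect square). To show equality we compute the minimal polynomial of γ. From γ = √285 + √173: γ^2 = 285 + 2√(49305) + 173 = 458 + 2√(49305), so γ^2 - 458 = 2√(49305); squaring, (γ^2 - 458)^2 = 4·49305, i.e. γ^4 - 916γ^2 + 209764 - 197220 = 0, i.e. γ^4 - 916γ^2 + 12544 = 0. So γ is a root of x^4 - 916x^2 + 12544. This polynomial is irreducible over Q: it has no rational root (each ±√285 ± √173 is irrational), and any factorization into two quadratics over Q would force √(49305) ∈ Q (pairing opposite roots) or √285, √173 ∈ Q (other pairings), all impossible. Hence [Q(γ):Q] = 4 = [Q(√285, √173):Q], so Q(γ) = Q(√285, √173).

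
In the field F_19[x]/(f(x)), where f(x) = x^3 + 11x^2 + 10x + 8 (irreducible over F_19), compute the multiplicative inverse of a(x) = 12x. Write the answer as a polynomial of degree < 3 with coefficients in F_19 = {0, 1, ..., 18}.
a(x)^(-1) ≡ 18x^2 + 8x + 9 (mod f(x))

Since f is irreducible over F_19, F_19[x]/(f) is a field and a(x) ≠ 0 has an inverse. Apply the extended Euclidean algorithm to f(x) and a(x) in F_19[x]: f(x) = (8x^2 + 12x + 4)·a(x) + (8). The last nonzero remainder is the constant 8 = gcd(f, a) in F_19. Back-substituting through the division chain expresses 8 = s(x)·a(x) + t(x)·f(x) with s(x) ≡ 11x^2 + 7x + 15 (mod f), so (11x^2 + 7x + 15)·a(x) ≡ 8 (mod f). Multiplying by 8^(-1) ≡ 12 in F_19 gives a(x)^(-1) ≡ 12·(11x^2 + 7x + 15) ≡ 18x^2 + 8x + 9 (mod f). Check: (12x)·(18x^2 + 8x + 9) = 7x^3 + x^2 + 13x ≡ 1 (mod x^3 + 11x^2 + 10x + 8).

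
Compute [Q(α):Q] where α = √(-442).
[Q(α):Q] = 2

[Q(α):Q] equals the degree of the minimal polynomial of α. Here α^2 = -442 and x^2 + 442 is irreducible (d = -442 is squarefree, ≠ 1, hence not a square), so deg(m_α) = 2. Thus [Q(α):Q] = 2.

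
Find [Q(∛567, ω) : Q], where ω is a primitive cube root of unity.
[Q(∛567, ω) : Q] = 6

[Q(∛567):Q] = 3 (min poly x^3 - 567, irreducible since 567 is not a perfect cube). [Q(ω):Q] = 2 (min poly x^2 + x + 1). Since Q(∛567) ⊂ R and ω ∉ R, we have ω ∉ Q(∛567), so x^2 + x + 1 remains irreducible over Q(∛567) and [Q(∛567, ω) : Q(∛567)] = 2. By the tower law, [Q(∛567, ω) : Q] = 3 · 2 = 6. (In fact Q(∛567, ω) is the splitting field of x^3 - 567 over Q.)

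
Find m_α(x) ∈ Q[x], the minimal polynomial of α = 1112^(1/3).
m_α(x) = x^3 - 1112

α satisfies α^3 = 1112, so x^3 - 1112 annihilates α. By the rational root test, a rational root p/q (in lowest terms) of x^3 - 1112 would satisfy p^3 = 1112 q^3, forcing q = 1 and p^3 = 1112; but 1112 is not a perfect cube, contradiction. A monic cubic over Q with no rational root is irreducible (any nontrivial factorization would include a linear factor). Hence x^3 - 1112 is the minimal polynomial of α, and in particular [Q(α):Q] = 3.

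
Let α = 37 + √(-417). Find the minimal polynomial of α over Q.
m_α(x) = x^2 - 74x + 1786

From α - 37 = √(-417), squaring gives (α - 37)^2 = -417, i.e. α^2 - 74α + 1369 = -417, so α^2 - 74α + 1786 = 0. The discriminant of x^2 - 74x + 1786 is (-74)^2 - 4·(1786) = 5476 - 7144 = -1668, and 4·(-417) is not a perfect square in Q since -417 is squarefree and ≠ 1. Hence x^2 - 74x + 1786 is irreducible over Q and is the minimal polynomial of α.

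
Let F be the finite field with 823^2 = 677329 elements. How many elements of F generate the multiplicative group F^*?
There are φ(677328) = 221952 primitive elements

F_q^* is cyclic of order q - 1 = 677328. A cyclic group of order m has exactly φ(m) generators. Here m = 677328 = 2^4 · 3 · 103 · 137, so the number of primitive elements is φ(677328) = 221952.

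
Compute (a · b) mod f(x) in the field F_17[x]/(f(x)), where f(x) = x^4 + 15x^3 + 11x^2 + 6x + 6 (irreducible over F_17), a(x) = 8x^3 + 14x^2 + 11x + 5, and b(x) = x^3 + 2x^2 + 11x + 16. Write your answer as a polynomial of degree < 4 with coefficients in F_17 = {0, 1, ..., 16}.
a · b ≡ x^2 + 2x + 8 (mod f(x))

Multiply in F_17[x]: a(x)·b(x) = (8x^3 + 14x^2 + 11x + 5)·(x^3 + 2x^2 + 11x + 16) = 8x^6 + 13x^5 + 8x^4 + 3x^3 + 15x^2 + 10x + 12. This has degree ≥ 4, so divide by f(x) over F_17: 8x^6 + 13x^5 + 8x^4 + 3x^3 + 15x^2 + 10x + 12 = (8x^2 + 12x + 12)·(x^4 + 15x^3 + 11x^2 + 6x + 6) + (x^2 + 2x + 8). Hence a·b ≡ x^2 + 2x + 8 (mod f). (F_17[x]/(f) is a field with 17^4 = 83521 elements since f is irreducible of degree 4.)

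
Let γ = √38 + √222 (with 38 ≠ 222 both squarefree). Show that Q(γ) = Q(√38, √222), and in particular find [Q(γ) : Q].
[Q(γ) : Q] = 4 (equivalently, Q(γ) = Q(√38, √222))

Obviously Q(γ) ⊆ Q(√38, √222), and [Q(√38, √222):Q] = 4 (since 38, 222 are distinct squarefree integers > 1 with 8436 not a perfect square). To show equality we compute the minimal polynomial of γ. From γ = √38 + √222: γ^2 = 38 + 2√(8436) + 222 = 260 + 2√(8436), so γ^2 - 260 = 2√(8436); squaring, (γ^2 - 260)^2 = 4·8436, i.e. γ^4 - 520γ^2 + 67600 - 33744 = 0, i.e. γ^4 - 520γ^2 + 33856 = 0. So γ is a root of x^4 - 520x^2 + 33856. This polynomial is irreducible over Q: it has no rational root (each ±√38 ± √222 is irrational), and any factorization into two quadratics over Q would force √(8436) ∈ Q (pairing opposite roots) or √38, √222 ∈ Q (other pairings), all impossible. Hence [Q(γ):Q] = 4 = [Q(√38, √222):Q], so Q(γ) = Q(√38, √222).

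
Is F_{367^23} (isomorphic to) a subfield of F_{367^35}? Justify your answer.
No: F_{367^23} is not a subfield of F_{367^35}

F_{p^m} embeds in F_{p^n} iff m | n. Here 23 ∤ 35 (since 35 = 1·23 + 12 with remainder 12 ≠ 0), so F_{367^23} is not a subfield of F_{367^35}. Equivalently: if it were, the tower law would give 23 = [F_{367^23}:F_367] dividing [F_{367^35}:F_367] = 35, contradiction.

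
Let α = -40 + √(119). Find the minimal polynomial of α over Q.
m_α(x) = x^2 + 80x + 1481

From α + 40 = √(119), squaring gives (α + 40)^2 = 119, i.e. α^2 + 80α + 1600 = 119, so α^2 + 80α + 1481 = 0. The discriminant of x^2 + 80x + 1481 is (80)^2 - 4·(1481) = 6400 - 5924 = 476, and 4·(119) is not a perfect square in Q since 119 is squarefree and ≠ 1. Hence x^2 + 80x + 1481 is irreducible over Q and is the minimal polynomial of α.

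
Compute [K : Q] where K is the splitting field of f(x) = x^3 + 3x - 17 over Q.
[K : Q] = 6

By the rational root test, any rational root of the monic integer polynomial f(x) = x^3 + 3x - 17 must be an integer dividing the constant term -17, i.e. one of ±{1, 17}. Evaluating: f(1) = -13, f(-1) = -21, f(17) = 4947, f(-17) = -4981; none is 0, so f has no rational root and is therefore irreducible over Q (a cubic with no linear factor over a field is irreducible). For an irreducible cubic, the Galois group is A_3 or S_3 according as the discriminant disc(f) = -4a^3 - 27b^2 = -4·(3)^3 - 27·(-17)^2 = -7911 is or is not a square in Q. Here disc(f) = -7911 is not a perfect square in Q, so the Galois group of f over Q is not contained in A_3 and must be all of S_3. The splitting field has degree |S_3| = 6 over Q, so [K : Q] = 6.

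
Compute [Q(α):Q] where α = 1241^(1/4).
[Q(α):Q] = 4

α is a root of x^4 - 1241. By Eisenstein's criterion at the prime p = 17 (which divides the constant term 1241 but p^2 = 289 does not, since 1241 is squarefree), x^4 - 1241 is irreducible over Q. Hence [Q(α):Q] = 4.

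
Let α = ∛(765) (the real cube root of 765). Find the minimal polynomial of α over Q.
m_α(x) = x^3 - 765

α satisfies α^3 = 765, so x^3 - 765 annihilates α. By the rational root test, a rational root p/q (in lowest terms) of x^3 - 765 would satisfy p^3 = 765 q^3, forcing q = 1 and p^3 = 765; but 765 is not a perfect cube, contradiction. A monic cubic over Q with no rational root is irreducible (any nontrivial factorization would include a linear factor). Hence x^3 - 765 is the minimal polynomial of α, and in particular [Q(α):Q] = 3.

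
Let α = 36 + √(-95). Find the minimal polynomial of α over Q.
m_α(x) = x^2 - 72x + 1391

From α - 36 = √(-95), squaring gives (α - 36)^2 = -95, i.e. α^2 - 72α + 1296 = -95, so α^2 - 72α + 1391 = 0. The discriminant of x^2 - 72x + 1391 is (-72)^2 - 4·(1391) = 5184 - 5564 = -380, and 4·(-95) is not a perfect square in Q since -95 is squarefree and ≠ 1. Hence x^2 - 72x + 1391 is irreducible over Q and is the minimal polynomial of α.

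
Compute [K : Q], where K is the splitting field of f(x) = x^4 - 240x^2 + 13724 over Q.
[K : Q] = 4

Solving the quadratic in x^2: x^2 = (240 ± √(240^2 - 4·13724))/2 = (240 ± √2704)/2 = (240 ± 52)/2, giving x^2 = 146 or x^2 = 94. So f(x) = (x^2 - 146)(x^2 - 94) and the roots of f are ±√146, ±√94. Hence the splitting field is K = Q(√146, √94). Since 146 and 94 are distinct squarefree integers > 1, their product 13724 is not a perfect square, so √94 ∉ Q(√146). By the tower law [K:Q] = [Q(√146,√94):Q(√146)] · [Q(√146):Q] = 2 · 2 = 4.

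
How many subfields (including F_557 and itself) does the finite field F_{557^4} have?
F_{557^4} has 3 subfields

The subfields of F_{p^n} are exactly the fields F_{p^d} for d | n (each is the fixed field of the unique index-d subgroup of Gal(F_{p^n}/F_p) ≅ Z/nZ). The divisors of n = 4 are {1, 2, 4}, giving 3 subfields: F_{557^1}, F_{557^2}, F_{557^4}.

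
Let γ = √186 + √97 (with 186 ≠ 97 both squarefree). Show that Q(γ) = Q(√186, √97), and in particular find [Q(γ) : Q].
[Q(γ) : Q] = 4 (equivalently, Q(γ) = Q(√186, √97))

Obviously Q(γ) ⊆ Q(√186, √97), and [Q(√186, √97):Q] = 4 (since 186, 97 are distinct squarefree integers > 1 with 18042 not a perfect square). To show equality we compute the minimal polynomial of γ. From γ = √186 + √97: γ^2 = 186 + 2√(18042) + 97 = 283 + 2√(18042), so γ^2 - 283 = 2√(18042); squaring, (γ^2 - 283)^2 = 4·18042, i.e. γ^4 - 566γ^2 + 80089 - 72168 = 0, i.e. γ^4 - 566γ^2 + 7921 = 0. So γ is a root of x^4 - 566x^2 + 7921. This polynomial is irreducible over Q: it has no rational root (each ±√186 ± √97 is irrational), and any factorization into two quadratics over Q would force √(18042) ∈ Q (pairing opposite roots) or √186, √97 ∈ Q (other pairings), all impossible. Hence [Q(γ):Q] = 4 = [Q(√186, √97):Q], so Q(γ) = Q(√186, √97).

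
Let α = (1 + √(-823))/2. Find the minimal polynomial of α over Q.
m_α(x) = x^2 - x + 206

From 2α - 1 = √(-823), squaring gives (2α - 1)^2 = -823, i.e. 4α^2 - 4α + 1 = -823, so α^2 - α + (1 + 823)/4 = 0. Since -823 ≡ 1 (mod 4), (1 + 823)/4 = 206 ∈ Z. The polynomial x^2 - x + 206 has discriminant 1 - 4·(206) = -823, which is not a perfect square in Q (d = -823 is squarefree and ≠ 1), so x^2 - x + 206 is irreducible over Q. It is the minimal polynomial of α.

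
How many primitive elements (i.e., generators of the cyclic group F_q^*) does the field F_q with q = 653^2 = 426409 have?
There are φ(426408) = 139968 primitive elements

F_q^* is cyclic of order q - 1 = 426408. A cyclic group of order m has exactly φ(m) generators. Here m = 426408 = 2^3 · 3 · 109 · 163, so the number of primitive elements is φ(426408) = 139968.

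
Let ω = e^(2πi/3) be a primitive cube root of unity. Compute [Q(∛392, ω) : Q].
[Q(∛392, ω) : Q] = 6

[Q(∛392):Q] = 3 (min poly x^3 - 392, irreducible since 392 is not a perfect cube). [Q(ω):Q] = 2 (min poly x^2 + x + 1). Since Q(∛392) ⊂ R and ω ∉ R, we have ω ∉ Q(∛392), so x^2 + x + 1 remains irreducible over Q(∛392) and [Q(∛392, ω) : Q(∛392)] = 2. By the tower law, [Q(∛392, ω) : Q] = 3 · 2 = 6. (In fact Q(∛392, ω) is the splitting field of x^3 - 392 over Q.)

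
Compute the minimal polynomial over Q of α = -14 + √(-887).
m_α(x) = x^2 + 28x + 1083

From α + 14 = √(-887), squaring gives (α + 14)^2 = -887, i.e. α^2 + 28α + 196 = -887, so α^2 + 28α + 1083 = 0. The discriminant of x^2 + 28x + 1083 is (28)^2 - 4·(1083) = 784 - 4332 = -3548, and 4·(-887) is not a perfect square in Q since -887 is squarefree and ≠ 1. Hence x^2 + 28x + 1083 is irreducible over Q and is the minimal polynomial of α.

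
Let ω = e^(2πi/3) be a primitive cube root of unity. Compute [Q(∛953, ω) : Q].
[Q(∛953, ω) : Q] = 6

[Q(∛953):Q] = 3 (min poly x^3 - 953, irreducible since 953 is not a perfect cube). [Q(ω):Q] = 2 (min poly x^2 + x + 1). Since Q(∛953) ⊂ R and ω ∉ R, we have ω ∉ Q(∛953), so x^2 + x + 1 remains irreducible over Q(∛953) and [Q(∛953, ω) : Q(∛953)] = 2. By the tower law, [Q(∛953, ω) : Q] = 3 · 2 = 6. (In fact Q(∛953, ω) is the splitting field of x^3 - 953 over Q.)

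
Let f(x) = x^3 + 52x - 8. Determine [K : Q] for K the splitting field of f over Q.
[K : Q] = 6

By the rational root test, any rational root of the monic integer polynomial f(x) = x^3 + 52x - 8 must be an integer dividing the constant term -8, i.e. one of ±{1, 2, 4, 8}. Evaluating: f(1) = 45, f(-1) = -61, f(2) = 104, f(-2) = -120, f(4) = 264, f(-4) = -280, f(8) = 920, f(-8) = -936; none is 0, so f has no rational root and is therefore irreducible over Q (a cubic with no linear factor over a field is irreducible). For an irreducible cubic, the Galois group is A_3 or S_3 according as the discriminant disc(f) = -4a^3 - 27b^2 = -4·(52)^3 - 27·(-8)^2 = -564160 is or is not a square in Q. Here disc(f) = -564160 is not a perfect square in Q, so the Galois group of f over Q is not contained in A_3 and must be all of S_3. The splitting field has degree |S_3| = 6 over Q, so [K : Q] = 6.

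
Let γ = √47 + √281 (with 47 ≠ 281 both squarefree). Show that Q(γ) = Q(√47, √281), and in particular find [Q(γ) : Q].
[Q(γ) : Q] = 4 (equivalently, Q(γ) = Q(√47, √281))

Obviously Q(γ) ⊆ Q(√47, √281), and [Q(√47, √281):Q] = 4 (since 47, 281 are distinct squarefree integers > 1 with 13207 not a perfect square). To show equality we compute the minimal polynomial of γ. From γ = √47 + √281: γ^2 = 47 + 2√(13207) + 281 = 328 + 2√(13207), so γ^2 - 328 = 2√(13207); squaring, (γ^2 - 328)^2 = 4·13207, i.e. γ^4 - 656γ^2 + 107584 - 52828 = 0, i.e. γ^4 - 656γ^2 + 54756 = 0. So γ is a root of x^4 - 656x^2 + 54756. This polynomial is irreducible over Q: it has no rational root (each ±√47 ± √281 is irrational), and any factorization into two quadratics over Q would force √(13207) ∈ Q (pairing opposite roots) or √47, √281 ∈ Q (other pairings), all impossible. Hence [Q(γ):Q] = 4 = [Q(√47, √281):Q], so Q(γ) = Q(√47, √281).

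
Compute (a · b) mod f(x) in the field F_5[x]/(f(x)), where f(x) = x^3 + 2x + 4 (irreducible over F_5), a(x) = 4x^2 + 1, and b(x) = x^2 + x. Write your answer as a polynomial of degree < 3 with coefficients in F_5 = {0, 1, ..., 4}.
a · b ≡ 3x^2 + 2x + 4 (mod f(x))

Multiply in F_5[x]: a(x)·b(x) = (4x^2 + 1)·(x^2 + x) = 4x^4 + 4x^3 + x^2 + x. This has degree ≥ 3, so divide by f(x) over F_5: 4x^4 + 4x^3 + x^2 + x = (4x + 4)·(x^3 + 2x + 4) + (3x^2 + 2x + 4). Hence a·b ≡ 3x^2 + 2x + 4 (mod f). (F_5[x]/(f) is a field with 5^3 = 125 elements since f is irreducible of degree 3.)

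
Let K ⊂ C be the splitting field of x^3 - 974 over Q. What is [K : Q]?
[K : Q] = 6

The roots of x^3 - 974 are ∛974, ω∛974, ω^2∛974 where ω = e^(2πi/3) is a primitive cube root of unity, so K = Q(∛974, ω). Now [Q(∛974):Q] = 3 (since 974 is not a perfect cube, x^3 - 974 is irreducible) and [Q(ω):Q] = 2. Both 2 and 3 divide [K:Q], and [K:Q] ≤ 3·2 = 6, so [K:Q] = 6. (Equivalently: Q(∛974) ⊂ R but ω ∉ R, so [K : Q(∛974)] = 2.)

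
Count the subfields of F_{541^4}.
F_{541^4} has 3 subfields

The subfields of F_{p^n} are exactly the fields F_{p^d} for d | n (each is the fixed field of the unique index-d subgroup of Gal(F_{p^n}/F_p) ≅ Z/nZ). The divisors of n = 4 are {1, 2, 4}, giving 3 subfields: F_{541^1}, F_{541^2}, F_{541^4}.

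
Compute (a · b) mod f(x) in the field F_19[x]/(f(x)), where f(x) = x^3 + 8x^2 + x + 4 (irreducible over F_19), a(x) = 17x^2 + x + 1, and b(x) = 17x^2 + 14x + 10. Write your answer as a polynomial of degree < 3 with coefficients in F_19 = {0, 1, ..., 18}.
a · b ≡ 9x^2 + 13x + 11 (mod f(x))

Multiply in F_19[x]: a(x)·b(x) = (17x^2 + x + 1)·(17x^2 + 14x + 10) = 4x^4 + 8x^3 + 11x^2 + 5x + 10. This has degree ≥ 3, so divide by f(x) over F_19: 4x^4 + 8x^3 + 11x^2 + 5x + 10 = (4x + 14)·(x^3 + 8x^2 + x + 4) + (9x^2 + 13x + 11). Hence a·b ≡ 9x^2 + 13x + 11 (mod f). (F_19[x]/(f) is a field with 19^3 = 6859 elements since f is irreducible of degree 3.)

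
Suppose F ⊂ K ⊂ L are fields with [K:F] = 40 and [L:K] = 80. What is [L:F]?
[L:F] = 3200

The tower law says that for any tower of field extensions F ⊂ K ⊂ L with finite degrees, [L:F] = [L:K] · [K:F]. Here this gives [L:F] = 80 · 40 = 3200.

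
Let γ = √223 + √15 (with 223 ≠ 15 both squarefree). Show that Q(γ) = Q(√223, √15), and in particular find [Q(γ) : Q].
[Q(γ) : Q] = 4 (equivalently, Q(γ) = Q(√223, √15))

Obviously Q(γ) ⊆ Q(√223, √15), and [Q(√223, √15):Q] = 4 (since 223, 15 are distinct squarefree integers > 1 with 3345 not a perfect square). To show equality we compute the minimal polynomial of γ. From γ = √223 + √15: γ^2 = 223 + 2√(3345) + 15 = 238 + 2√(3345), so γ^2 - 238 = 2√(3345); squaring, (γ^2 - 238)^2 = 4·3345, i.e. γ^4 - 476γ^2 + 56644 - 13380 = 0, i.e. γ^4 - 476γ^2 + 43264 = 0. So γ is a root of x^4 - 476x^2 + 43264. This polynomial is irreducible over Q: it has no rational root (each ±√223 ± √15 is irrational), and any factorization into two quadratics over Q would force √(3345) ∈ Q (pairing opposite roots) or √223, √15 ∈ Q (other pairings), all impossible. Hence [Q(γ):Q] = 4 = [Q(√223, √15):Q], so Q(γ) = Q(√223, √15).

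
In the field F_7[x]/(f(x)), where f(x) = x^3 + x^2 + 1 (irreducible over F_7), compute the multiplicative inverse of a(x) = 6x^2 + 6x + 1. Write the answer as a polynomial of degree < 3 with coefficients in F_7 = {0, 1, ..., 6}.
a(x)^(-1) ≡ x^2 + 1 (mod f(x))

Since f is irreducible over F_7, F_7[x]/(f) is a field and a(x) ≠ 0 has an inverse. Apply the extended Euclidean algorithm to f(x) and a(x) in F_7[x]: f(x) = (6x)·a(x) + (x + 1);  a(x) = (6x)·(x + 1) + (1). The last nonzero remainder is the constant 1 = gcd(f, a) in F_7. Back-substituting through the division chain expresses 1 = s(x)·a(x) + t(x)·f(x) with s(x) ≡ x^2 + 1 (mod f), so a(x)^(-1) ≡ s(x) = x^2 + 1 (mod f). Check: (6x^2 + 6x + 1)·(x^2 + 1) = 6x^4 + 6x^3 + 6x + 1 ≡ 1 (mod x^3 + x^2 + 1).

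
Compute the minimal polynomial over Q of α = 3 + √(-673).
m_α(x) = x^2 - 6x + 682

From α - 3 = √(-673), squaring gives (α - 3)^2 = -673, i.e. α^2 - 6α + 9 = -673, so α^2 - 6α + 682 = 0. The discriminant of x^2 - 6x + 682 is (-6)^2 - 4·(682) = 36 - 2728 = -2692, and 4·(-673) is not a perfect square in Q since -673 is squarefree and ≠ 1. Hence x^2 - 6x + 682 is irreducible over Q and is the minimal polynomial of α.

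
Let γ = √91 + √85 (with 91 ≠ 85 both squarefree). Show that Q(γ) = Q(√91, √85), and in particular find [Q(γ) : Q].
[Q(γ) : Q] = 4 (equivalently, Q(γ) = Q(√91, √85))

Obviously Q(γ) ⊆ Q(√91, √85), and [Q(√91, √85):Q] = 4 (since 91, 85 are distinct squarefree integers > 1 with 7735 not a perfect square). To show equality we compute the minimal polynomial of γ. From γ = √91 + √85: γ^2 = 91 + 2√(7735) + 85 = 176 + 2√(7735), so γ^2 - 176 = 2√(7735); squaring, (γ^2 - 176)^2 = 4·7735, i.e. γ^4 - 352γ^2 + 30976 - 30940 = 0, i.e. γ^4 - 352γ^2 + 36 = 0. So γ is a root of x^4 - 352x^2 + 36. This polynomial is irreducible over Q: it has no rational root (each ±√91 ± √85 is irrational), and any factorization into two quadratics over Q would force √(7735) ∈ Q (pairing opposite roots) or √91, √85 ∈ Q (other pairings), all impossible. Hence [Q(γ):Q] = 4 = [Q(√91, √85):Q], so Q(γ) = Q(√91, √85).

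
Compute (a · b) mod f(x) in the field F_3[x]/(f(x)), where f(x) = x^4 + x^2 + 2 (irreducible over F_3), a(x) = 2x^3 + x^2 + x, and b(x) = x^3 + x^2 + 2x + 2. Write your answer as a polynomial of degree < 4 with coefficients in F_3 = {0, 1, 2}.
a · b ≡ x^3 + 2x^2 + 2x + 1 (mod f(x))

Multiply in F_3[x]: a(x)·b(x) = (2x^3 + x^2 + x)·(x^3 + x^2 + 2x + 2) = 2x^6 + x^3 + x^2 + 2x. This has degree ≥ 4, so divide by f(x) over F_3: 2x^6 + x^3 + x^2 + 2x = (2x^2 + 1)·(x^4 + x^2 + 2) + (x^3 + 2x^2 + 2x + 1). Hence a·b ≡ x^3 + 2x^2 + 2x + 1 (mod f). (F_3[x]/(f) is a field with 3^4 = 81 elements since f is irreducible of degree 4.)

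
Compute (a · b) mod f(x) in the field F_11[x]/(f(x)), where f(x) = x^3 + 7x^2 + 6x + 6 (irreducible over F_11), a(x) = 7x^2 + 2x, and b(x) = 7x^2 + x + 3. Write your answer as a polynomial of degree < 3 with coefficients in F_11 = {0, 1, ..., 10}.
a · b ≡ 3x^2 + 5x + 7 (mod f(x))

Multiply in F_11[x]: a(x)·b(x) = (7x^2 + 2x)·(7x^2 + x + 3) = 5x^4 + 10x^3 + x^2 + 6x. This has degree ≥ 3, so divide by f(x) over F_11: 5x^4 + 10x^3 + x^2 + 6x = (5x + 8)·(x^3 + 7x^2 + 6x + 6) + (3x^2 + 5x + 7). Hence a·b ≡ 3x^2 + 5x + 7 (mod f). (F_11[x]/(f) is a field with 11^3 = 1331 elements since f is irreducible of degree 3.)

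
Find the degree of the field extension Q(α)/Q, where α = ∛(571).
[Q(α):Q] = 3

The minimal polynomial of α is x^3 - 571, irreducible over Q since 571 is not a perfect cube (so x^3 - 571 has no rational root). Hence [Q(α):Q] = deg(m_α) = 3.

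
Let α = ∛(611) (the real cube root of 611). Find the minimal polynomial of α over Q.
m_α(x) = x^3 - 611

α satisfies α^3 = 611, so x^3 - 611 annihilates α. By the rational root test, a rational root p/q (in lowest terms) of x^3 - 611 would satisfy p^3 = 611 q^3, forcing q = 1 and p^3 = 611; but 611 is not a perfect cube, contradiction. A monic cubic over Q with no rational root is irreducible (any nontrivial factorization would include a linear factor). Hence x^3 - 611 is the minimal polynomial of α, and in particular [Q(α):Q] = 3.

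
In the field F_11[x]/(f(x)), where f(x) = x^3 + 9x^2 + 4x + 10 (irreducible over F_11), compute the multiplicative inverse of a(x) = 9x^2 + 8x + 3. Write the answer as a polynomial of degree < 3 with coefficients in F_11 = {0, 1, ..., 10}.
a(x)^(-1) ≡ 8x^2 + 4x + 7 (mod f(x))

Since f is irreducible over F_11, F_11[x]/(f) is a field and a(x) ≠ 0 has an inverse. Apply the extended Euclidean algorithm to f(x) and a(x) in F_11[x]: f(x) = (5x + 10)·a(x) + (8x + 2);  a(x) = (8x + 10)·(8x + 2) + (5). The last nonzero remainder is the constant 5 = gcd(f, a) in F_11. Back-substituting through the division chain expresses 5 = s(x)·a(x) + t(x)·f(x) with s(x) ≡ 7x^2 + 9x + 2 (mod f), so (7x^2 + 9x + 2)·a(x) ≡ 5 (mod f). Multiplying by 5^(-1) ≡ 9 in F_11 gives a(x)^(-1) ≡ 9·(7x^2 + 9x + 2) ≡ 8x^2 + 4x + 7 (mod f). Check: (9x^2 + 8x + 3)·(8x^2 + 4x + 7) = 6x^4 + x^3 + 9x^2 + 2x + 10 ≡ 1 (mod x^3 + 9x^2 + 4x + 10).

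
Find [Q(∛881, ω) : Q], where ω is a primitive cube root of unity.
[Q(∛881, ω) : Q] = 6

[Q(∛881):Q] = 3 (min poly x^3 - 881, irreducible since 881 is not a perfect cube). [Q(ω):Q] = 2 (min poly x^2 + x + 1). Since Q(∛881) ⊂ R and ω ∉ R, we have ω ∉ Q(∛881), so x^2 + x + 1 remains irreducible over Q(∛881) and [Q(∛881, ω) : Q(∛881)] = 2. By the tower law, [Q(∛881, ω) : Q] = 3 · 2 = 6. (In fact Q(∛881, ω) is the splitting field of x^3 - 881 over Q.)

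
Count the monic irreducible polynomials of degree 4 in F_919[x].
There are 178320609540 monic irreducible polynomials of degree 4 over F_919

Each element of F_{919^4} that lies in no proper subfield is a root of exactly one monic irreducible of degree 4 over F_919, and each such polynomial has 4 distinct roots in F_{919^4}. By Möbius inversion the count is N_919(4) = (1/4) Σ_{d|4} μ(4/d) · 919^d = (1/4)(μ(4)·919^1 + μ(2)·919^2 + μ(1)·919^4) = 713282438160/4 = 178320609540.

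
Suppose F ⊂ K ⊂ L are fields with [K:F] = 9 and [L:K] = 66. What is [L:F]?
[L:F] = 594

The tower law says that for any tower of field extensions F ⊂ K ⊂ L with finite degrees, [L:F] = [L:K] · [K:F]. Here this gives [L:F] = 66 · 9 = 594.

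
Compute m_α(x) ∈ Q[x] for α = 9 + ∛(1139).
m_α(x) = x^3 - 27x^2 + 243x - 1868

Set β = α - 9 = ∛(1139), so β^3 = 1139. Then (α - 9)^3 - 1139 = 0, i.e. α is a root of g(x) = (x - 9)^3 - 1139 = x^3 - 27x^2 + 243x - 1868. Since g(x) = h(x - 9) where h(x) = x^3 - 1139, and h is irreducible over Q (because 1139 is not a perfect cube, so h has no rational root, and a monic cubic with no rational root is irreducible), g is also irreducible (irreducibility is preserved under the substitution x → x - 9). Hence m_α(x) = x^3 - 27x^2 + 243x - 1868.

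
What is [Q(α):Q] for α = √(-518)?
[Q(α):Q] = 2

[Q(α):Q] equals the degree of the minimal polynomial of α. Here α^2 = -518 and x^2 + 518 is irreducible (d = -518 is squarefree, ≠ 1, hence not a square), so deg(m_α) = 2. Thus [Q(α):Q] = 2.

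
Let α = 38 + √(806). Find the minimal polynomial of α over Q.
m_α(x) = x^2 - 76x + 638

From α - 38 = √(806), squaring gives (α - 38)^2 = 806, i.e. α^2 - 76α + 1444 = 806, so α^2 - 76α + 638 = 0. The discriminant of x^2 - 76x + 638 is (-76)^2 - 4·(638) = 5776 - 2552 = 3224, and 4·(806) is not a perfect square in Q since 806 is squarefree and ≠ 1. Hence x^2 - 76x + 638 is irreducible over Q and is the minimal polynomial of α.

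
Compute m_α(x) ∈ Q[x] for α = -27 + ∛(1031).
m_α(x) = x^3 + 81x^2 + 2187x + 18652

Set β = α + 27 = ∛(1031), so β^3 = 1031. Then (α + 27)^3 - 1031 = 0, i.e. α is a root of g(x) = (x + 27)^3 - 1031 = x^3 + 81x^2 + 2187x + 18652. Since g(x) = h(x + 27) where h(x) = x^3 - 1031, and h is irreducible over Q (because 1031 is not a perfect cube, so h has no rational root, and a monic cubic with no rational root is irreducible), g is also irreducible (irreducibility is preserved under the substitution x → x + 27). Hence m_α(x) = x^3 + 81x^2 + 2187x + 18652.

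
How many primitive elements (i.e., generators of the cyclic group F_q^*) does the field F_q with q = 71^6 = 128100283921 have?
There are φ(128100283920) = 29256671232 primitive elements

F_q^* is cyclic of order q - 1 = 128100283920. A cyclic group of order m has exactly φ(m) generators. Here m = 128100283920 = 2^4 · 3^3 · 5 · 7 · 1657 · 5113, so the number of primitive elements is φ(128100283920) = 29256671232.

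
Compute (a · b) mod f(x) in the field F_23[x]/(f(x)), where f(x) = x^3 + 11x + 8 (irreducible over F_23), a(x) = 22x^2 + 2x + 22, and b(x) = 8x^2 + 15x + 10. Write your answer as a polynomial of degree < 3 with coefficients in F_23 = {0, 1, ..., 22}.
a · b ≡ 8x^2 + 12x + 5 (mod f(x))

Multiply in F_23[x]: a(x)·b(x) = (22x^2 + 2x + 22)·(8x^2 + 15x + 10) = 15x^4 + x^3 + 12x^2 + 5x + 13. This has degree ≥ 3, so divide by f(x) over F_23: 15x^4 + x^3 + 12x^2 + 5x + 13 = (15x + 1)·(x^3 + 11x + 8) + (8x^2 + 12x + 5). Hence a·b ≡ 8x^2 + 12x + 5 (mod f). (F_23[x]/(f) is a field with 23^3 = 12167 elements since f is irreducible of degree 3.)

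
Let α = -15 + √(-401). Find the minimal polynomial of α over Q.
m_α(x) = x^2 + 30x + 626

From α + 15 = √(-401), squaring gives (α + 15)^2 = -401, i.e. α^2 + 30α + 225 = -401, so α^2 + 30α + 626 = 0. The discriminant of x^2 + 30x + 626 is (30)^2 - 4·(626) = 900 - 2504 = -1604, and 4·(-401) is not a perfect square in Q since -401 is squarefree and ≠ 1. Hence x^2 + 30x + 626 is irreducible over Q and is the minimal polynomial of α.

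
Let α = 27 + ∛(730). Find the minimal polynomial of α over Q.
m_α(x) = x^3 - 81x^2 + 2187x - 20413

Set β = α - 27 = ∛(730), so β^3 = 730. Then (α - 27)^3 - 730 = 0, i.e. α is a root of g(x) = (x - 27)^3 - 730 = x^3 - 81x^2 + 2187x - 20413. Since g(x) = h(x - 27) where h(x) = x^3 - 730, and h is irreducible over Q (because 730 is not a perfect cube, so h has no rational root, and a monic cubic with no rational root is irreducible), g is also irreducible (irreducibility is preserved under the substitution x → x - 27). Hence m_α(x) = x^3 - 81x^2 + 2187x - 20413.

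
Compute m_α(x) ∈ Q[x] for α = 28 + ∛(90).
m_α(x) = x^3 - 84x^2 + 2352x - 22042

Set β = α - 28 = ∛(90), so β^3 = 90. Then (α - 28)^3 - 90 = 0, i.e. α is a root of g(x) = (x - 28)^3 - 90 = x^3 - 84x^2 + 2352x - 22042. Since g(x) = h(x - 28) where h(x) = x^3 - 90, and h is irreducible over Q (because 90 is not a perfect cube, so h has no rational root, and a monic cubic with no rational root is irreducible), g is also irreducible (irreducibility is preserved under the substitution x → x - 28). Hence m_α(x) = x^3 - 84x^2 + 2352x - 22042.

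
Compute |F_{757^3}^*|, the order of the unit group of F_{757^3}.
|F_{757^3}^*| = 433798092

F_{757^3} has 757^3 = 433798093 elements; its multiplicative group consists of all nonzero elements, so |F_{757^3}^*| = 433798093 - 1 = 433798092. (It is cyclic since any finite subgroup of the multiplicative group of a field is cyclic.)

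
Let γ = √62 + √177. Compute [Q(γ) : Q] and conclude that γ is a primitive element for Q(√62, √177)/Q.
[Q(γ) : Q] = 4 (equivalently, Q(γ) = Q(√62, √177))

Obviously Q(γ) ⊆ Q(√62, √177), and [Q(√62, √177):Q] = 4 (since 62, 177 are distinct squarefree integers > 1 with 10974 not a perfect square). To show equality we compute the minimal polynomial of γ. From γ = √62 + √177: γ^2 = 62 + 2√(10974) + 177 = 239 + 2√(10974), so γ^2 - 239 = 2√(10974); squaring, (γ^2 - 239)^2 = 4·10974, i.e. γ^4 - 478γ^2 + 57121 - 43896 = 0, i.e. γ^4 - 478γ^2 + 13225 = 0. So γ is a root of x^4 - 478x^2 + 13225. This polynomial is irreducible over Q: it has no rational root (each ±√62 ± √177 is irrational), and any factorization into two quadratics over Q would force √(10974) ∈ Q (pairing opposite roots) or √62, √177 ∈ Q (other pairings), all impossible. Hence [Q(γ):Q] = 4 = [Q(√62, √177):Q], so Q(γ) = Q(√62, √177).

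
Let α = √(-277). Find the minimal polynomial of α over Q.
m_α(x) = x^2 + 277

α satisfies α^2 + 277 = 0, so x^2 + 277 annihilates α. Since d = -277 is squarefree and ≠ 1, it is not a perfect square in Q, so x^2 + 277 has no rational root and is therefore irreducible over Q (a degree-2 polynomial over a field is irreducible iff it has no root). Hence m_α(x) = x^2 + 277.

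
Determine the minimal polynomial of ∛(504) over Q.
m_α(x) = x^3 - 504

α satisfies α^3 = 504, so x^3 - 504 annihilates α. By the rational root test, a rational root p/q (in lowest terms) of x^3 - 504 would satisfy p^3 = 504 q^3, forcing q = 1 and p^3 = 504; but 504 is not a perfect cube, contradiction. A monic cubic over Q with no rational root is irreducible (any nontrivial factorization would include a linear factor). Hence x^3 - 504 is the minimal polynomial of α, and in particular [Q(α):Q] = 3.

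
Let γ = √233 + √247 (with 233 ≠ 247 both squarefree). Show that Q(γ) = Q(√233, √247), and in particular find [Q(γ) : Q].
[Q(γ) : Q] = 4 (equivalently, Q(γ) = Q(√233, √247))

Obviously Q(γ) ⊆ Q(√233, √247), and [Q(√233, √247):Q] = 4 (since 233, 247 are distinct squarefree integers > 1 with 57551 not a perfect square). To show equality we compute the minimal polynomial of γ. From γ = √233 + √247: γ^2 = 233 + 2√(57551) + 247 = 480 + 2√(57551), so γ^2 - 480 = 2√(57551); squaring, (γ^2 - 480)^2 = 4·57551, i.e. γ^4 - 960γ^2 + 230400 - 230204 = 0, i.e. γ^4 - 960γ^2 + 196 = 0. So γ is a root of x^4 - 960x^2 + 196. This polynomial is irreducible over Q: it has no rational root (each ±√233 ± √247 is irrational), and any factorization into two quadratics over Q would force √(57551) ∈ Q (pairing opposite roots) or √233, √247 ∈ Q (other pairings), all impossible. Hence [Q(γ):Q] = 4 = [Q(√233, √247):Q], so Q(γ) = Q(√233, √247).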